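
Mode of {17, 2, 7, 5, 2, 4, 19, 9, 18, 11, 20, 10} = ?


Frequencies: 2:2, 4:1, 5:1, 7:1, 9:1, 10:1, 11:1, 17:1, 18:1, 19:1, 20:1
Max frequency = 2
Mode = 2

Mode = 2


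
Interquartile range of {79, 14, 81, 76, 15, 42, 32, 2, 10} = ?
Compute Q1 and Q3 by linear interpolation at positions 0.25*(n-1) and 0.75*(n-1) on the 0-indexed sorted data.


Sorted: 2, 10, 14, 15, 32, 42, 76, 79, 81
Q1 (25th %ile) = 14.0000
Q3 (75th %ile) = 76.0000
IQR = 76.0000 - 14.0000 = 62.0000

IQR = 62.0000


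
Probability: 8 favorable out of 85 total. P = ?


P = 8/85 = 0.0941

P = 0.0941


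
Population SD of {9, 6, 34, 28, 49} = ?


Mean = 25.2000
Variance = 256.5600
SD = sqrt(256.5600) = 16.0175

SD = 16.0175


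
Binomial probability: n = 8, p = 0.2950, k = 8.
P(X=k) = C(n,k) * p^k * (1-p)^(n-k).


C(8,8) = 1
p^8 = 5.735564e-05
(1-p)^0 = 1.000000
P = 1 * 5.735564e-05 * 1.000000 = 5.7356e-05

P(X=8) = 5.7356e-05


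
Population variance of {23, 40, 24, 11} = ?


Mean = 24.5000
Squared deviations: 2.2500, 240.2500, 0.2500, 182.2500
Sum = 425.0000
Variance = 425.0000/4 = 106.2500

Variance = 106.2500


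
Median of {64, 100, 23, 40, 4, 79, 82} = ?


Sorted: 4, 23, 40, 64, 79, 82, 100
n = 7 (odd)
Middle value = 64

Median = 64


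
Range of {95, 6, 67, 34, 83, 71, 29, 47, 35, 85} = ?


Max = 95, Min = 6
Range = 95 - 6 = 89

Range = 89


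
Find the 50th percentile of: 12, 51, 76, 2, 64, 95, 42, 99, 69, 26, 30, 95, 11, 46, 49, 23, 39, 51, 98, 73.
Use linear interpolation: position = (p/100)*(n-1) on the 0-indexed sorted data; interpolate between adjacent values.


Sorted: 2, 11, 12, 23, 26, 30, 39, 42, 46, 49, 51, 51, 64, 69, 73, 76, 95, 95, 98, 99
n = 20
Index = 50/100 * 19 = 9.5000
Lower = data[9] = 49, Upper = data[10] = 51
P50 = 49 + 0.5000*(2) = 50.0000

P50 = 50.0000


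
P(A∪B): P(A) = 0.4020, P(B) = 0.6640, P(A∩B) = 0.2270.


P(A∪B) = 0.4020 + 0.6640 - 0.2270
= 1.0660 - 0.2270
= 0.8390

P(A∪B) = 0.8390


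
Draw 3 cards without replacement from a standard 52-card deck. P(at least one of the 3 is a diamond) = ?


P(at least one) = 1 - P(none)
P(none) = (39/52) × (38/51) × (37/50) = 0.413529
P(at least one) = 1 - 0.413529 = 0.5865

P = 0.5865


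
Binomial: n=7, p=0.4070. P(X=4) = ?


C(7,4) = 35
p^4 = 0.027440
(1-p)^3 = 0.208528
P = 35 * 0.027440 * 0.208528 = 0.2003

P(X=4) = 0.2003


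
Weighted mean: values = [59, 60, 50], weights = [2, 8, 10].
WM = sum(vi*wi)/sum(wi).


Numerator = 59*2 + 60*8 + 50*10 = 1098
Denominator = 2 + 8 + 10 = 20
WM = 1098/20 = 54.9000

WM = 54.9000


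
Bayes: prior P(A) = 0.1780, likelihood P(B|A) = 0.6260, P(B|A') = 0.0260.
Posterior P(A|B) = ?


P(B) = P(B|A)*P(A) + P(B|A')*P(A')
= 0.6260*0.1780 + 0.0260*0.8220
= 0.111428 + 0.021372 = 0.132800
P(A|B) = 0.111428/0.132800 = 0.8391

P(A|B) = 0.8391


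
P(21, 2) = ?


P(21,2) = 21!/19!
= 51090942171709440000/121645100408832000
= 420

P(21,2) = 420


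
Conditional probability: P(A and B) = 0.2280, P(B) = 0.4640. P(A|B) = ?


P(A|B) = 0.2280/0.4640 = 0.4914

P(A|B) = 0.4914


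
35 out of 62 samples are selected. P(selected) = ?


P = 35/62 = 0.5645

P = 0.5645


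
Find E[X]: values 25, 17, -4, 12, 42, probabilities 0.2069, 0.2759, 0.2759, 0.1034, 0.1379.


E[X] = 25*0.2069 + 17*0.2759 - 4*0.2759 + 12*0.1034 + 42*0.1379
= 5.1725 + 4.6903 - 1.1036 + 1.2408 + 5.7918
= 15.7918

E[X] = 15.7918


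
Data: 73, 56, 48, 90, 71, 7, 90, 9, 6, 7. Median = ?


Sorted: 6, 7, 7, 9, 48, 56, 71, 73, 90, 90
n = 10 (even)
Middle values: 48 and 56
Median = (48+56)/2 = 52.0000

Median = 52.0000


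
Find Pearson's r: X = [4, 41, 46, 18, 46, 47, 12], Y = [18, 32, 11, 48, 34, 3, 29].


Mean X = 30.5714, Mean Y = 25.0000
SD X = 17.170216, SD Y = 14.162324
Cov = -77.571429
r = -77.571429/(17.170216*14.162324) = -0.3190

r = -0.3190


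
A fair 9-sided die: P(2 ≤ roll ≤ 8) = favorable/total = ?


Favorable outcomes (2 ≤ roll ≤ 8): 7
Total outcomes = 9
P = 7/9 = 0.7778

P = 0.7778


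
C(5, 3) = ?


C(5,3) = 5!/(3! × 2!)
= 120/(6 × 2)
= 10

C(5,3) = 10


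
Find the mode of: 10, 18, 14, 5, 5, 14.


Frequencies: 5:2, 10:1, 14:2, 18:1
Max frequency = 2
Mode = 5, 14

Mode = 5, 14


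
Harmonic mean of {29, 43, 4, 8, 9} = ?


Sum of reciprocals = 1/29 + 1/43 + 1/4 + 1/8 + 1/9 = 0.543850
HM = 5/0.543850 = 9.1937

HM = 9.1937


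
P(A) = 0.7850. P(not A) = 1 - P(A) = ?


P(not A) = 1 - 0.7850 = 0.2150

P(not A) = 0.2150


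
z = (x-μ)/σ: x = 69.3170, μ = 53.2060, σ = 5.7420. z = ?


z = (69.3170 - 53.2060)/5.7420
= 16.1110/5.7420
= 2.8058

z = 2.8058


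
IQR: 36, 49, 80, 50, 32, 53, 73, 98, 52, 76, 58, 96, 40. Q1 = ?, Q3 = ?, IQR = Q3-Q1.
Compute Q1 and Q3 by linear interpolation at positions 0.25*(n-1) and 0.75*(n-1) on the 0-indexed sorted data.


Sorted: 32, 36, 40, 49, 50, 52, 53, 58, 73, 76, 80, 96, 98
Q1 (25th %ile) = 49.0000
Q3 (75th %ile) = 76.0000
IQR = 76.0000 - 49.0000 = 27.0000

IQR = 27.0000


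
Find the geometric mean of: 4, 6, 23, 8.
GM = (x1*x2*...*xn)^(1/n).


Product = 4 × 6 × 23 × 8 = 4416
GM = 4416^(1/4) = 8.1519

GM = 8.1519


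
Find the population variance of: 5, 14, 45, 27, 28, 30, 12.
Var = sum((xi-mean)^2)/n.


Mean = 23.0000
Squared deviations: 324.0000, 81.0000, 484.0000, 16.0000, 25.0000, 49.0000, 121.0000
Sum = 1100.0000
Variance = 1100.0000/7 = 157.1429

Variance = 157.1429


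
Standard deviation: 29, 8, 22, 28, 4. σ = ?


Mean = 18.2000
Variance = 106.5600
SD = sqrt(106.5600) = 10.3228

SD = 10.3228


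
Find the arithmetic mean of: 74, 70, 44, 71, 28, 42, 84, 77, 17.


Sum = 74 + 70 + 44 + 71 + 28 + 42 + 84 + 77 + 17 = 507
n = 9
Mean = 507/9 = 56.3333

Mean = 56.3333


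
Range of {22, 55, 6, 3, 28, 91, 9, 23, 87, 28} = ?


Max = 91, Min = 3
Range = 91 - 3 = 88

Range = 88


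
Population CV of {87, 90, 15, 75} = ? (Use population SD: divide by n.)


Mean = 66.7500
SD = 30.4005
CV = (30.4005/66.7500)*100 = 45.5437%

CV = 45.5437%


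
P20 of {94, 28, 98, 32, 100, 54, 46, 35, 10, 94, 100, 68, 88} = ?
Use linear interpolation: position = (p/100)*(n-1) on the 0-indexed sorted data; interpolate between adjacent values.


Sorted: 10, 28, 32, 35, 46, 54, 68, 88, 94, 94, 98, 100, 100
n = 13
Index = 20/100 * 12 = 2.4000
Lower = data[2] = 32, Upper = data[3] = 35
P20 = 32 + 0.4000*(3) = 33.2000

P20 = 33.2000


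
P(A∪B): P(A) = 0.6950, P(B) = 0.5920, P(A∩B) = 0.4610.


P(A∪B) = 0.6950 + 0.5920 - 0.4610
= 1.2870 - 0.4610
= 0.8260

P(A∪B) = 0.8260


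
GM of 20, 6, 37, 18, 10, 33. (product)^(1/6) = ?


Product = 20 × 6 × 37 × 18 × 10 × 33 = 26373600
GM = 26373600^(1/6) = 17.2529

GM = 17.2529


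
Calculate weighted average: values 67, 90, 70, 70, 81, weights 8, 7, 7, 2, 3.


Numerator = 67*8 + 90*7 + 70*7 + 70*2 + 81*3 = 2039
Denominator = 8 + 7 + 7 + 2 + 3 = 27
WM = 2039/27 = 75.5185

WM = 75.5185


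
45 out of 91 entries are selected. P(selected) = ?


P = 45/91 = 0.4945

P = 0.4945


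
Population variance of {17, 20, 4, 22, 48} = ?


Mean = 22.2000
Squared deviations: 27.0400, 4.8400, 331.2400, 0.0400, 665.6400
Sum = 1028.8000
Variance = 1028.8000/5 = 205.7600

Variance = 205.7600


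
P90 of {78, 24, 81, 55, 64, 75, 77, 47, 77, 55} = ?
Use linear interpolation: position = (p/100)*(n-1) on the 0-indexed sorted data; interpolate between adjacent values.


Sorted: 24, 47, 55, 55, 64, 75, 77, 77, 78, 81
n = 10
Index = 90/100 * 9 = 8.1000
Lower = data[8] = 78, Upper = data[9] = 81
P90 = 78 + 0.1000*(3) = 78.3000

P90 = 78.3000


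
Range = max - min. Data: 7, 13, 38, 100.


Max = 100, Min = 7
Range = 100 - 7 = 93

Range = 93


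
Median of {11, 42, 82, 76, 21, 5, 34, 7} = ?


Sorted: 5, 7, 11, 21, 34, 42, 76, 82
n = 8 (even)
Middle values: 21 and 34
Median = (21+34)/2 = 27.5000

Median = 27.5000


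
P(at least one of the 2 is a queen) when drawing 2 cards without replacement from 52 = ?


P(at least one) = 1 - P(none)
P(none) = (48/52) × (47/51) = 0.850679
P(at least one) = 1 - 0.850679 = 0.1493

P = 0.1493


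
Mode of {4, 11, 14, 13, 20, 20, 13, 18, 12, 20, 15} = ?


Frequencies: 4:1, 11:1, 12:1, 13:2, 14:1, 15:1, 18:1, 20:3
Max frequency = 3
Mode = 20

Mode = 20


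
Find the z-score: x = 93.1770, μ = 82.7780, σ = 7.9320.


z = (93.1770 - 82.7780)/7.9320
= 10.3990/7.9320
= 1.3110

z = 1.3110


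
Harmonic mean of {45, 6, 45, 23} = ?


Sum of reciprocals = 1/45 + 1/6 + 1/45 + 1/23 = 0.254589
HM = 4/0.254589 = 15.7116

HM = 15.7116


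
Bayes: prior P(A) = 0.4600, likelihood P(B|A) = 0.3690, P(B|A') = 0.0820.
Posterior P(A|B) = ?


P(B) = P(B|A)*P(A) + P(B|A')*P(A')
= 0.3690*0.4600 + 0.0820*0.5400
= 0.169740 + 0.044280 = 0.214020
P(A|B) = 0.169740/0.214020 = 0.7931

P(A|B) = 0.7931


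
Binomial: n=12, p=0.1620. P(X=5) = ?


C(12,5) = 792
p^5 = 0.000112
(1-p)^7 = 0.290207
P = 792 * 0.000112 * 0.290207 = 0.0256

P(X=5) = 0.0256


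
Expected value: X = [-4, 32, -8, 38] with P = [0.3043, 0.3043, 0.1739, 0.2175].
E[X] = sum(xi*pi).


E[X] = -4*0.3043 + 32*0.3043 - 8*0.1739 + 38*0.2175
= -1.2172 + 9.7376 - 1.3912 + 8.2650
= 15.3942

E[X] = 15.3942


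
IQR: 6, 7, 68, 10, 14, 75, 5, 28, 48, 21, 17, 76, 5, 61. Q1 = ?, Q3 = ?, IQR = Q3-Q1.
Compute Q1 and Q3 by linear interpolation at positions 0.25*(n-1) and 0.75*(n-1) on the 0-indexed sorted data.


Sorted: 5, 5, 6, 7, 10, 14, 17, 21, 28, 48, 61, 68, 75, 76
Q1 (25th %ile) = 7.7500
Q3 (75th %ile) = 57.7500
IQR = 57.7500 - 7.7500 = 50.0000

IQR = 50.0000


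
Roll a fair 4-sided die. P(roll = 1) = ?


Favorable outcomes (roll = 1): 1
Total outcomes = 4
P = 1/4 = 0.2500

P = 0.2500


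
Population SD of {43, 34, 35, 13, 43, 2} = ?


Mean = 28.3333
Variance = 239.2222
SD = sqrt(239.2222) = 15.4668

SD = 15.4668


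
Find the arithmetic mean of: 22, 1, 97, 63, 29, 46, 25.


Sum = 22 + 1 + 97 + 63 + 29 + 46 + 25 = 283
n = 7
Mean = 283/7 = 40.4286

Mean = 40.4286


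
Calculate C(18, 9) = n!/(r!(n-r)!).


C(18,9) = 18!/(9! × 9!)
= 6402373705728000/(362880 × 362880)
= 48620

C(18,9) = 48620


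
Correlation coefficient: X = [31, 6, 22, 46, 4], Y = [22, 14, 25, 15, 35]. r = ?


Mean X = 21.8000, Mean Y = 22.2000
SD X = 15.727683, SD Y = 7.626270
Cov = -54.760000
r = -54.760000/(15.727683*7.626270) = -0.4565

r = -0.4565


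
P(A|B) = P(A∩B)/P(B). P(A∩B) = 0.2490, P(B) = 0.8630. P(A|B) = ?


P(A|B) = 0.2490/0.8630 = 0.2885

P(A|B) = 0.2885


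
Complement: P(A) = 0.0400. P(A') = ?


P(not A) = 1 - 0.0400 = 0.9600

P(not A) = 0.9600


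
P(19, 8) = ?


P(19,8) = 19!/11!
= 121645100408832000/39916800
= 3047466240

P(19,8) = 3047466240


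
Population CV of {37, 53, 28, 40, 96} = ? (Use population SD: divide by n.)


Mean = 50.8000
SD = 23.9783
CV = (23.9783/50.8000)*100 = 47.2014%

CV = 47.2014%


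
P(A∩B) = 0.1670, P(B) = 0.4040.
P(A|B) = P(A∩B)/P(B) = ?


P(A|B) = 0.1670/0.4040 = 0.4134

P(A|B) = 0.4134


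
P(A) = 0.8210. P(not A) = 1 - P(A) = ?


P(not A) = 1 - 0.8210 = 0.1790

P(not A) = 0.1790


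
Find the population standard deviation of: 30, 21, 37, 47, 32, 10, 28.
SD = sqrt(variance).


Mean = 29.2857
Variance = 117.6327
SD = sqrt(117.6327) = 10.8459

SD = 10.8459


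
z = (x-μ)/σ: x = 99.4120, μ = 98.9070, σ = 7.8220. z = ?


z = (99.4120 - 98.9070)/7.8220
= 0.5050/7.8220
= 0.0646

z = 0.0646


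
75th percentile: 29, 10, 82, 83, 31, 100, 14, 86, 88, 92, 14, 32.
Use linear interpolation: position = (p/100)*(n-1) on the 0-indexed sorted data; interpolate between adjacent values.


Sorted: 10, 14, 14, 29, 31, 32, 82, 83, 86, 88, 92, 100
n = 12
Index = 75/100 * 11 = 8.2500
Lower = data[8] = 86, Upper = data[9] = 88
P75 = 86 + 0.2500*(2) = 86.5000

P75 = 86.5000


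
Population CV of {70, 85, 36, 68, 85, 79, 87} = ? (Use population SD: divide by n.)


Mean = 72.8571
SD = 16.5739
CV = (16.5739/72.8571)*100 = 22.7485%

CV = 22.7485%


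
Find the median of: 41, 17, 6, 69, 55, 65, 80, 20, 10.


Sorted: 6, 10, 17, 20, 41, 55, 65, 69, 80
n = 9 (odd)
Middle value = 41

Median = 41


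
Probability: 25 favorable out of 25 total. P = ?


P = 25/25 = 1.0000

P = 1.0000


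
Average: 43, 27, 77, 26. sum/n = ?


Sum = 43 + 27 + 77 + 26 = 173
n = 4
Mean = 173/4 = 43.2500

Mean = 43.2500


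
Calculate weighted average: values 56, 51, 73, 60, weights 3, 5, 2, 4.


Numerator = 56*3 + 51*5 + 73*2 + 60*4 = 809
Denominator = 3 + 5 + 2 + 4 = 14
WM = 809/14 = 57.7857

WM = 57.7857


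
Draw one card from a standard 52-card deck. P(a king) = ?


4 kings in 52 cards
P = 4/52 = 0.0769

P = 0.0769


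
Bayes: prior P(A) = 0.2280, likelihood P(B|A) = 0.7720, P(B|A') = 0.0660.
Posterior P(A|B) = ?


P(B) = P(B|A)*P(A) + P(B|A')*P(A')
= 0.7720*0.2280 + 0.0660*0.7720
= 0.176016 + 0.050952 = 0.226968
P(A|B) = 0.176016/0.226968 = 0.7755

P(A|B) = 0.7755


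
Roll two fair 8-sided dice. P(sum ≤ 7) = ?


Total outcomes = 8×8 = 64
Favorable (sum ≤ 7): 21
P = 21/64 = 0.3281

P = 0.3281


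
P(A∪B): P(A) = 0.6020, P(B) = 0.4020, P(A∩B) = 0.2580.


P(A∪B) = 0.6020 + 0.4020 - 0.2580
= 1.0040 - 0.2580
= 0.7460

P(A∪B) = 0.7460


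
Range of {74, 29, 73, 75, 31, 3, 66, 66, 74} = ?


Max = 75, Min = 3
Range = 75 - 3 = 72

Range = 72


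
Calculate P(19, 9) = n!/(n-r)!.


P(19,9) = 19!/10!
= 121645100408832000/3628800
= 33522128640

P(19,9) = 33522128640


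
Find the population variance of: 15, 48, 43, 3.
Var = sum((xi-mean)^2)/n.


Mean = 27.2500
Squared deviations: 150.0625, 430.5625, 248.0625, 588.0625
Sum = 1416.7500
Variance = 1416.7500/4 = 354.1875

Variance = 354.1875


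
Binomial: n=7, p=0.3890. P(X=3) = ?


C(7,3) = 35
p^3 = 0.058864
(1-p)^4 = 0.139369
P = 35 * 0.058864 * 0.139369 = 0.2871

P(X=3) = 0.2871


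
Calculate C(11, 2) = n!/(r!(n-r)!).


C(11,2) = 11!/(2! × 9!)
= 39916800/(2 × 362880)
= 55

C(11,2) = 55


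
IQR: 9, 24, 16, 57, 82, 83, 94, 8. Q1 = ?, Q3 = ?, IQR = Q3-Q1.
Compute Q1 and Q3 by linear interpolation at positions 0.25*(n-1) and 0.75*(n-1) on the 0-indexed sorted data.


Sorted: 8, 9, 16, 24, 57, 82, 83, 94
Q1 (25th %ile) = 14.2500
Q3 (75th %ile) = 82.2500
IQR = 82.2500 - 14.2500 = 68.0000

IQR = 68.0000


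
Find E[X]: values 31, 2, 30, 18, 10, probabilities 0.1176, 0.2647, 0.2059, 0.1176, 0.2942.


E[X] = 31*0.1176 + 2*0.2647 + 30*0.2059 + 18*0.1176 + 10*0.2942
= 3.6456 + 0.5294 + 6.1770 + 2.1168 + 2.9420
= 15.4108

E[X] = 15.4108


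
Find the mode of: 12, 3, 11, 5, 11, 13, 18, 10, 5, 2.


Frequencies: 2:1, 3:1, 5:2, 10:1, 11:2, 12:1, 13:1, 18:1
Max frequency = 2
Mode = 5, 11

Mode = 5, 11


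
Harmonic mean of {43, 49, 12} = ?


Sum of reciprocals = 1/43 + 1/49 + 1/12 = 0.126997
HM = 3/0.126997 = 23.6225

HM = 23.6225


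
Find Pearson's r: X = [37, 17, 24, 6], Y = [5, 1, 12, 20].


Mean X = 21.0000, Mean Y = 9.5000
SD X = 11.247222, SD Y = 7.228416
Cov = -47.000000
r = -47.000000/(11.247222*7.228416) = -0.5781

r = -0.5781


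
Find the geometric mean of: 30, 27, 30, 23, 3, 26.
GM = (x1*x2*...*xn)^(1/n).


Product = 30 × 27 × 30 × 23 × 3 × 26 = 43594200
GM = 43594200^(1/6) = 18.7602

GM = 18.7602


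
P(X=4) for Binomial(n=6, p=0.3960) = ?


C(6,4) = 15
p^4 = 0.024591
(1-p)^2 = 0.364816
P = 15 * 0.024591 * 0.364816 = 0.1346

P(X=4) = 0.1346


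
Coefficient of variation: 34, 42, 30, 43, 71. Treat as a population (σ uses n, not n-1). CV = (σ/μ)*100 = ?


Mean = 44.0000
SD = 14.3527
CV = (14.3527/44.0000)*100 = 32.6198%

CV = 32.6198%


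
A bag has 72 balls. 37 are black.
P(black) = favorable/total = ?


P = 37/72 = 0.5139

P = 0.5139


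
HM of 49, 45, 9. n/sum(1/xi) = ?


Sum of reciprocals = 1/49 + 1/45 + 1/9 = 0.153741
HM = 3/0.153741 = 19.5133

HM = 19.5133


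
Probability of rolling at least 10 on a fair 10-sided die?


Favorable outcomes (roll ≥ 10): 1
Total outcomes = 10
P = 1/10 = 0.1000

P = 0.1000


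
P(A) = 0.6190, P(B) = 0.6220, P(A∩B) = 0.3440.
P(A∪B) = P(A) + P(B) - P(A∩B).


P(A∪B) = 0.6190 + 0.6220 - 0.3440
= 1.2410 - 0.3440
= 0.8970

P(A∪B) = 0.8970


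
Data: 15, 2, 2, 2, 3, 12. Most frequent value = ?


Frequencies: 2:3, 3:1, 12:1, 15:1
Max frequency = 3
Mode = 2

Mode = 2


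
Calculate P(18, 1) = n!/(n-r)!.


P(18,1) = 18!/17!
= 6402373705728000/355687428096000
= 18

P(18,1) = 18


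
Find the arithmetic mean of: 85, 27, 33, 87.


Sum = 85 + 27 + 33 + 87 = 232
n = 4
Mean = 232/4 = 58.0000

Mean = 58.0000


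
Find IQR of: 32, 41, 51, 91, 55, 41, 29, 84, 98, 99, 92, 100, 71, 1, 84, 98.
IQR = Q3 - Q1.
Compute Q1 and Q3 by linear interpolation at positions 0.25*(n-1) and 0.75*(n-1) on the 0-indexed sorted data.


Sorted: 1, 29, 32, 41, 41, 51, 55, 71, 84, 84, 91, 92, 98, 98, 99, 100
Q1 (25th %ile) = 41.0000
Q3 (75th %ile) = 93.5000
IQR = 93.5000 - 41.0000 = 52.5000

IQR = 52.5000


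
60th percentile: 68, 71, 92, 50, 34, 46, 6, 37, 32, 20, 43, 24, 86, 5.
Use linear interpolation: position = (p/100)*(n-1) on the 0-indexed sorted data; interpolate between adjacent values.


Sorted: 5, 6, 20, 24, 32, 34, 37, 43, 46, 50, 68, 71, 86, 92
n = 14
Index = 60/100 * 13 = 7.8000
Lower = data[7] = 43, Upper = data[8] = 46
P60 = 43 + 0.8000*(3) = 45.4000

P60 = 45.4000


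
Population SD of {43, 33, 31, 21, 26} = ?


Mean = 30.8000
Variance = 54.5600
SD = sqrt(54.5600) = 7.3865

SD = 7.3865


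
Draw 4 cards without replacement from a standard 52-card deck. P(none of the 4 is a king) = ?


P(no kings) = (48/52) × (47/51) × (46/50) × (45/49)
= 0.7187

P = 0.7187


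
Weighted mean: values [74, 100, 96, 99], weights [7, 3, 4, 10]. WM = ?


Numerator = 74*7 + 100*3 + 96*4 + 99*10 = 2192
Denominator = 7 + 3 + 4 + 10 = 24
WM = 2192/24 = 91.3333

WM = 91.3333


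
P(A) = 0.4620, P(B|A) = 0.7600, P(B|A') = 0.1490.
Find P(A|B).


P(B) = P(B|A)*P(A) + P(B|A')*P(A')
= 0.7600*0.4620 + 0.1490*0.5380
= 0.351120 + 0.080162 = 0.431282
P(A|B) = 0.351120/0.431282 = 0.8141

P(A|B) = 0.8141


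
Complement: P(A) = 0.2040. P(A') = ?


P(not A) = 1 - 0.2040 = 0.7960

P(not A) = 0.7960


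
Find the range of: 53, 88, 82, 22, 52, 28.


Max = 88, Min = 22
Range = 88 - 22 = 66

Range = 66


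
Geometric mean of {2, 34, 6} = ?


Product = 2 × 34 × 6 = 408
GM = 408^(1/3) = 7.4169

GM = 7.4169


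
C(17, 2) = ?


C(17,2) = 17!/(2! × 15!)
= 355687428096000/(2 × 1307674368000)
= 136

C(17,2) = 136


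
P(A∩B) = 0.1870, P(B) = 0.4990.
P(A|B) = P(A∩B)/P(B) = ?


P(A|B) = 0.1870/0.4990 = 0.3747

P(A|B) = 0.3747


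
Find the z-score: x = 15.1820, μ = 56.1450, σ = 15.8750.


z = (15.1820 - 56.1450)/15.8750
= -40.9630/15.8750
= -2.5803

z = -2.5803


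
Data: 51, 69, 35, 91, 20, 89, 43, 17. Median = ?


Sorted: 17, 20, 35, 43, 51, 69, 89, 91
n = 8 (even)
Middle values: 43 and 51
Median = (43+51)/2 = 47.0000

Median = 47.0000


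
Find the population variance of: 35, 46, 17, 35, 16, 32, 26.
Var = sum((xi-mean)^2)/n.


Mean = 29.5714
Squared deviations: 29.4694, 269.8980, 158.0408, 29.4694, 184.1837, 5.8980, 12.7551
Sum = 689.7143
Variance = 689.7143/7 = 98.5306

Variance = 98.5306


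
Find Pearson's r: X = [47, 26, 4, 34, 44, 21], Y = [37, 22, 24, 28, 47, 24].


Mean X = 29.3333, Mean Y = 30.3333
SD X = 14.556404, SD Y = 8.919392
Cov = 98.722222
r = 98.722222/(14.556404*8.919392) = 0.7604

r = 0.7604


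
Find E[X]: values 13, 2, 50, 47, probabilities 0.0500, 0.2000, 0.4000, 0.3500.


E[X] = 13*0.0500 + 2*0.2000 + 50*0.4000 + 47*0.3500
= 0.6500 + 0.4000 + 20.0000 + 16.4500
= 37.5000

E[X] = 37.5000


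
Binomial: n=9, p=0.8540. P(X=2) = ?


C(9,2) = 36
p^2 = 0.729316
(1-p)^7 = 1.414067e-06
P = 36 * 0.729316 * 1.414067e-06 = 3.7127e-05

P(X=2) = 3.7127e-05


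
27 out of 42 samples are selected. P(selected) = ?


P = 27/42 = 0.6429

P = 0.6429


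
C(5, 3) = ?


C(5,3) = 5!/(3! × 2!)
= 120/(6 × 2)
= 10

C(5,3) = 10


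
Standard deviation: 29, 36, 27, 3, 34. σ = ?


Mean = 25.8000
Variance = 140.5600
SD = sqrt(140.5600) = 11.8558

SD = 11.8558


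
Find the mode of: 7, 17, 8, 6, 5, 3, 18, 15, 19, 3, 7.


Frequencies: 3:2, 5:1, 6:1, 7:2, 8:1, 15:1, 17:1, 18:1, 19:1
Max frequency = 2
Mode = 3, 7

Mode = 3, 7


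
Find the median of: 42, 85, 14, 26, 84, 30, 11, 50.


Sorted: 11, 14, 26, 30, 42, 50, 84, 85
n = 8 (even)
Middle values: 30 and 42
Median = (30+42)/2 = 36.0000

Median = 36.0000


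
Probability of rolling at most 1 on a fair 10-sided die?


Favorable outcomes (roll ≤ 1): 1
Total outcomes = 10
P = 1/10 = 0.1000

P = 0.1000


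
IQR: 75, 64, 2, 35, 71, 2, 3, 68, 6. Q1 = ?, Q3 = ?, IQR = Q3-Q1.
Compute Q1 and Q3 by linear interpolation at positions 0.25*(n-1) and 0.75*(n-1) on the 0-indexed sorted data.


Sorted: 2, 2, 3, 6, 35, 64, 68, 71, 75
Q1 (25th %ile) = 3.0000
Q3 (75th %ile) = 68.0000
IQR = 68.0000 - 3.0000 = 65.0000

IQR = 65.0000


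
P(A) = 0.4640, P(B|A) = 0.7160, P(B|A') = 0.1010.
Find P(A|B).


P(B) = P(B|A)*P(A) + P(B|A')*P(A')
= 0.7160*0.4640 + 0.1010*0.5360
= 0.332224 + 0.054136 = 0.386360
P(A|B) = 0.332224/0.386360 = 0.8599

P(A|B) = 0.8599


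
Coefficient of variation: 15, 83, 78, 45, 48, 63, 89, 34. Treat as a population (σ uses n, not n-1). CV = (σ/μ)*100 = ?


Mean = 56.8750
SD = 24.2252
CV = (24.2252/56.8750)*100 = 42.5937%

CV = 42.5937%


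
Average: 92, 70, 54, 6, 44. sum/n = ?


Sum = 92 + 70 + 54 + 6 + 44 = 266
n = 5
Mean = 266/5 = 53.2000

Mean = 53.2000


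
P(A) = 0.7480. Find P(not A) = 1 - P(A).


P(not A) = 1 - 0.7480 = 0.2520

P(not A) = 0.2520


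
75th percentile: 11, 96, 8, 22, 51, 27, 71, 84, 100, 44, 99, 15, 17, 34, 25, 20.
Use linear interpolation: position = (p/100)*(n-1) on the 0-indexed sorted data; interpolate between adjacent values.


Sorted: 8, 11, 15, 17, 20, 22, 25, 27, 34, 44, 51, 71, 84, 96, 99, 100
n = 16
Index = 75/100 * 15 = 11.2500
Lower = data[11] = 71, Upper = data[12] = 84
P75 = 71 + 0.2500*(13) = 74.2500

P75 = 74.2500


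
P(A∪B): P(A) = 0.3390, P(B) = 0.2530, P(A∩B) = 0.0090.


P(A∪B) = 0.3390 + 0.2530 - 0.0090
= 0.5920 - 0.0090
= 0.5830

P(A∪B) = 0.5830


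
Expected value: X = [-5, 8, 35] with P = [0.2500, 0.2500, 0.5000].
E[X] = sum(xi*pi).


E[X] = -5*0.2500 + 8*0.2500 + 35*0.5000
= -1.2500 + 2.0000 + 17.5000
= 18.2500

E[X] = 18.2500


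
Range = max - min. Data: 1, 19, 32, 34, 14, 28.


Max = 34, Min = 1
Range = 34 - 1 = 33

Range = 33


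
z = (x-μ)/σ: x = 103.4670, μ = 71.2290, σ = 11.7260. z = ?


z = (103.4670 - 71.2290)/11.7260
= 32.2380/11.7260
= 2.7493

z = 2.7493


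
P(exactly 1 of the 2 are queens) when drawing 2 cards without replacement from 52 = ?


Hypergeometric: P(X=1) = C(4,1)·C(48,1) / C(52,2)
= 4 × 48 / 1326
= 192/1326 = 0.1448

P = 0.1448


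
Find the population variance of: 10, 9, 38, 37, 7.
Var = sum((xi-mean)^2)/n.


Mean = 20.2000
Squared deviations: 104.0400, 125.4400, 316.8400, 282.2400, 174.2400
Sum = 1002.8000
Variance = 1002.8000/5 = 200.5600

Variance = 200.5600


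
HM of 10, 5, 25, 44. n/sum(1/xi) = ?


Sum of reciprocals = 1/10 + 1/5 + 1/25 + 1/44 = 0.362727
HM = 4/0.362727 = 11.0276

HM = 11.0276


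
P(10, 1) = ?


P(10,1) = 10!/9!
= 3628800/362880
= 10

P(10,1) = 10


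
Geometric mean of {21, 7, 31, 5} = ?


Product = 21 × 7 × 31 × 5 = 22785
GM = 22785^(1/4) = 12.2860

GM = 12.2860


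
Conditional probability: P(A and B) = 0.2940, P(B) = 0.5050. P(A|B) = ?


P(A|B) = 0.2940/0.5050 = 0.5822

P(A|B) = 0.5822


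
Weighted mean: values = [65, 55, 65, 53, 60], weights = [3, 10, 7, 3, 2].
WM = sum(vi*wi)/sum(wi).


Numerator = 65*3 + 55*10 + 65*7 + 53*3 + 60*2 = 1479
Denominator = 3 + 10 + 7 + 3 + 2 = 25
WM = 1479/25 = 59.1600

WM = 59.1600


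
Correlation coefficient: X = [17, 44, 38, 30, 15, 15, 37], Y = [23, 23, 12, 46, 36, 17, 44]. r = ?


Mean X = 28.0000, Mean Y = 28.7143
SD X = 11.338934, SD Y = 12.348676
Cov = 4.857143
r = 4.857143/(11.338934*12.348676) = 0.0347

r = 0.0347


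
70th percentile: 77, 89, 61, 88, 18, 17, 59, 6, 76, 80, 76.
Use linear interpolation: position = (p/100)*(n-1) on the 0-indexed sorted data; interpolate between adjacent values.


Sorted: 6, 17, 18, 59, 61, 76, 76, 77, 80, 88, 89
n = 11
Index = 70/100 * 10 = 7.0000
Lower = data[7] = 77, Upper = data[8] = 80
P70 = 77 + 0*(3) = 77.0000

P70 = 77.0000


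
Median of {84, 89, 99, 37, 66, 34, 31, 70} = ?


Sorted: 31, 34, 37, 66, 70, 84, 89, 99
n = 8 (even)
Middle values: 66 and 70
Median = (66+70)/2 = 68.0000

Median = 68.0000


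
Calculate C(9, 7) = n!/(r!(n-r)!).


C(9,7) = 9!/(7! × 2!)
= 362880/(5040 × 2)
= 36

C(9,7) = 36


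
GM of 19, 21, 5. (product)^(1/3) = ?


Product = 19 × 21 × 5 = 1995
GM = 1995^(1/3) = 12.5887

GM = 12.5887


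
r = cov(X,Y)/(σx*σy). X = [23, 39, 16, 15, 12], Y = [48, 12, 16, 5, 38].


Mean X = 21.0000, Mean Y = 23.8000
SD X = 9.695360, SD Y = 16.375592
Cov = -28.000000
r = -28.000000/(9.695360*16.375592) = -0.1764

r = -0.1764


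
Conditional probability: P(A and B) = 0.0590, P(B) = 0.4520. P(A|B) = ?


P(A|B) = 0.0590/0.4520 = 0.1305

P(A|B) = 0.1305


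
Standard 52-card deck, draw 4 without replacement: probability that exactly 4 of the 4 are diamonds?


Hypergeometric: P(X=4) = C(13,4)·C(39,0) / C(52,4)
= 715 × 1 / 270725
= 715/270725 = 0.0026

P = 0.0026


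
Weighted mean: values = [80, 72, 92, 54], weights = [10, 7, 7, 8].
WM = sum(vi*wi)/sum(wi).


Numerator = 80*10 + 72*7 + 92*7 + 54*8 = 2380
Denominator = 10 + 7 + 7 + 8 = 32
WM = 2380/32 = 74.3750

WM = 74.3750


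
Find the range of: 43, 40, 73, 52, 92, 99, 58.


Max = 99, Min = 40
Range = 99 - 40 = 59

Range = 59


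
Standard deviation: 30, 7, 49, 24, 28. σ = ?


Mean = 27.6000
Variance = 180.2400
SD = sqrt(180.2400) = 13.4253

SD = 13.4253


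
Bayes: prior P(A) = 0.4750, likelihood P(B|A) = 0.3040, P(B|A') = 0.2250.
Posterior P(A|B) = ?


P(B) = P(B|A)*P(A) + P(B|A')*P(A')
= 0.3040*0.4750 + 0.2250*0.5250
= 0.144400 + 0.118125 = 0.262525
P(A|B) = 0.144400/0.262525 = 0.5500

P(A|B) = 0.5500


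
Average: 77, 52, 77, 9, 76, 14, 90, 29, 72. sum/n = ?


Sum = 77 + 52 + 77 + 9 + 76 + 14 + 90 + 29 + 72 = 496
n = 9
Mean = 496/9 = 55.1111

Mean = 55.1111


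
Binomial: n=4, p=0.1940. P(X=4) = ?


C(4,4) = 1
p^4 = 0.001416
(1-p)^0 = 1.000000
P = 1 * 0.001416 * 1.000000 = 0.0014

P(X=4) = 0.0014


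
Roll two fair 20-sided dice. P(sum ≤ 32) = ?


Total outcomes = 20×20 = 400
Favorable (sum ≤ 32): 364
P = 364/400 = 0.9100

P = 0.9100


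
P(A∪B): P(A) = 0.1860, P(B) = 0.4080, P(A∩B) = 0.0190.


P(A∪B) = 0.1860 + 0.4080 - 0.0190
= 0.5940 - 0.0190
= 0.5750

P(A∪B) = 0.5750


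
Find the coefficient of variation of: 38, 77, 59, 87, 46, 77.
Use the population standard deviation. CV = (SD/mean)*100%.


Mean = 64.0000
SD = 17.7576
CV = (17.7576/64.0000)*100 = 27.7463%

CV = 27.7463%


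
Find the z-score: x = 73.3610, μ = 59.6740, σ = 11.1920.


z = (73.3610 - 59.6740)/11.1920
= 13.6870/11.1920
= 1.2229

z = 1.2229


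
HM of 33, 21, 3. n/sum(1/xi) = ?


Sum of reciprocals = 1/33 + 1/21 + 1/3 = 0.411255
HM = 3/0.411255 = 7.2947

HM = 7.2947


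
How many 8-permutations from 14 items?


P(14,8) = 14!/6!
= 87178291200/720
= 121080960

P(14,8) = 121080960


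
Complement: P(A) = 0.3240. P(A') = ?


P(not A) = 1 - 0.3240 = 0.6760

P(not A) = 0.6760


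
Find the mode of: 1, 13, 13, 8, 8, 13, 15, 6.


Frequencies: 1:1, 6:1, 8:2, 13:3, 15:1
Max frequency = 3
Mode = 13

Mode = 13


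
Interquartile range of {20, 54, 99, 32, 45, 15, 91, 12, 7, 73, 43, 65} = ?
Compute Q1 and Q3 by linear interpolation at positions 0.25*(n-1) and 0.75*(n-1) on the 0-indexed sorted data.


Sorted: 7, 12, 15, 20, 32, 43, 45, 54, 65, 73, 91, 99
Q1 (25th %ile) = 18.7500
Q3 (75th %ile) = 67.0000
IQR = 67.0000 - 18.7500 = 48.2500

IQR = 48.2500


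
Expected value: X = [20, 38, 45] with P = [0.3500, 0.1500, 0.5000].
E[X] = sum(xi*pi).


E[X] = 20*0.3500 + 38*0.1500 + 45*0.5000
= 7.0000 + 5.7000 + 22.5000
= 35.2000

E[X] = 35.2000


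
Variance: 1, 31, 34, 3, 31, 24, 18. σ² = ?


Mean = 20.2857
Squared deviations: 371.9388, 114.7959, 188.0816, 298.7959, 114.7959, 13.7959, 5.2245
Sum = 1107.4286
Variance = 1107.4286/7 = 158.2041

Variance = 158.2041


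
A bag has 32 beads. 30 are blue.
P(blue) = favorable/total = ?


P = 30/32 = 0.9375

P = 0.9375


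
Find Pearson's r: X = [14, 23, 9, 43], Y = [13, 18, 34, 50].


Mean X = 22.2500, Mean Y = 28.7500
SD X = 12.987975, SD Y = 14.515078
Cov = 123.312500
r = 123.312500/(12.987975*14.515078) = 0.6541

r = 0.6541


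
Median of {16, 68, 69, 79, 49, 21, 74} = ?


Sorted: 16, 21, 49, 68, 69, 74, 79
n = 7 (odd)
Middle value = 68

Median = 68


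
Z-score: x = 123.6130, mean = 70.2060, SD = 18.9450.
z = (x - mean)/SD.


z = (123.6130 - 70.2060)/18.9450
= 53.4070/18.9450
= 2.8191

z = 2.8191


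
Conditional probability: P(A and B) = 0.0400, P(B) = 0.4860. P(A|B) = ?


P(A|B) = 0.0400/0.4860 = 0.0823

P(A|B) = 0.0823


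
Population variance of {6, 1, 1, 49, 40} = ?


Mean = 19.4000
Squared deviations: 179.5600, 338.5600, 338.5600, 876.1600, 424.3600
Sum = 2157.2000
Variance = 2157.2000/5 = 431.4400

Variance = 431.4400


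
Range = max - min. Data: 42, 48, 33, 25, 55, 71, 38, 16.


Max = 71, Min = 16
Range = 71 - 16 = 55

Range = 55


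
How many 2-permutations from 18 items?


P(18,2) = 18!/16!
= 6402373705728000/20922789888000
= 306

P(18,2) = 306


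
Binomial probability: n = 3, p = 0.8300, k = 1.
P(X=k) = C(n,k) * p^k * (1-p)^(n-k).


C(3,1) = 3
p^1 = 0.830000
(1-p)^2 = 0.028900
P = 3 * 0.830000 * 0.028900 = 0.0720

P(X=1) = 0.0720


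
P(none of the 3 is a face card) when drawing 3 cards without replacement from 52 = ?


P(no face cards) = (40/52) × (39/51) × (38/50)
= 0.4471

P = 0.4471


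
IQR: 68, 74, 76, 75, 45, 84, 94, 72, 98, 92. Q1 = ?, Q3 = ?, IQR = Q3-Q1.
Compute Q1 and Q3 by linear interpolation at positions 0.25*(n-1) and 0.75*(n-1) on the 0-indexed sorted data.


Sorted: 45, 68, 72, 74, 75, 76, 84, 92, 94, 98
Q1 (25th %ile) = 72.5000
Q3 (75th %ile) = 90.0000
IQR = 90.0000 - 72.5000 = 17.5000

IQR = 17.5000


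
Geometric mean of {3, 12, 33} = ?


Product = 3 × 12 × 33 = 1188
GM = 1188^(1/3) = 10.5910

GM = 10.5910


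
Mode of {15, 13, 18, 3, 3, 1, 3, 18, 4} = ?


Frequencies: 1:1, 3:3, 4:1, 13:1, 15:1, 18:2
Max frequency = 3
Mode = 3

Mode = 3


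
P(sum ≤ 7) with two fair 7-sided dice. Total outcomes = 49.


Total outcomes = 7×7 = 49
Favorable (sum ≤ 7): 21
P = 21/49 = 0.4286

P = 0.4286


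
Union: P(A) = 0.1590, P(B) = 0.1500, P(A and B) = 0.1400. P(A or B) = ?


P(A∪B) = 0.1590 + 0.1500 - 0.1400
= 0.3090 - 0.1400
= 0.1690

P(A∪B) = 0.1690


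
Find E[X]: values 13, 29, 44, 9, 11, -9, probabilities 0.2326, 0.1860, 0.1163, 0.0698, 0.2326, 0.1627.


E[X] = 13*0.2326 + 29*0.1860 + 44*0.1163 + 9*0.0698 + 11*0.2326 - 9*0.1627
= 3.0238 + 5.3940 + 5.1172 + 0.6282 + 2.5586 - 1.4643
= 15.2575

E[X] = 15.2575


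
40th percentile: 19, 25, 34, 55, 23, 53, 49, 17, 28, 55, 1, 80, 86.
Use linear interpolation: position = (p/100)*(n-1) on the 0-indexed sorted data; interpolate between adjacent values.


Sorted: 1, 17, 19, 23, 25, 28, 34, 49, 53, 55, 55, 80, 86
n = 13
Index = 40/100 * 12 = 4.8000
Lower = data[4] = 25, Upper = data[5] = 28
P40 = 25 + 0.8000*(3) = 27.4000

P40 = 27.4000


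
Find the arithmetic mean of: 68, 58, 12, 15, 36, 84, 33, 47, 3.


Sum = 68 + 58 + 12 + 15 + 36 + 84 + 33 + 47 + 3 = 356
n = 9
Mean = 356/9 = 39.5556

Mean = 39.5556


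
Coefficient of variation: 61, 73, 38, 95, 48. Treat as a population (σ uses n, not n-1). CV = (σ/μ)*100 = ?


Mean = 63.0000
SD = 19.8897
CV = (19.8897/63.0000)*100 = 31.5709%

CV = 31.5709%


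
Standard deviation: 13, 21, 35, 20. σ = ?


Mean = 22.2500
Variance = 63.6875
SD = sqrt(63.6875) = 7.9804

SD = 7.9804


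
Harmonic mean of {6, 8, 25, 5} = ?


Sum of reciprocals = 1/6 + 1/8 + 1/25 + 1/5 = 0.531667
HM = 4/0.531667 = 7.5235

HM = 7.5235


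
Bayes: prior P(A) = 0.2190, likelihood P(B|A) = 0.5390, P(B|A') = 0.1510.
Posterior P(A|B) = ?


P(B) = P(B|A)*P(A) + P(B|A')*P(A')
= 0.5390*0.2190 + 0.1510*0.7810
= 0.118041 + 0.117931 = 0.235972
P(A|B) = 0.118041/0.235972 = 0.5002

P(A|B) = 0.5002


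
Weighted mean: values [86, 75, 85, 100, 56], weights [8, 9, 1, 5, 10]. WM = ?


Numerator = 86*8 + 75*9 + 85*1 + 100*5 + 56*10 = 2508
Denominator = 8 + 9 + 1 + 5 + 10 = 33
WM = 2508/33 = 76.0000

WM = 76.0000


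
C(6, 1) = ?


C(6,1) = 6!/(1! × 5!)
= 720/(1 × 120)
= 6

C(6,1) = 6


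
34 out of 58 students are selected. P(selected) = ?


P = 34/58 = 0.5862

P = 0.5862


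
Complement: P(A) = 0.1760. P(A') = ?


P(not A) = 1 - 0.1760 = 0.8240

P(not A) = 0.8240


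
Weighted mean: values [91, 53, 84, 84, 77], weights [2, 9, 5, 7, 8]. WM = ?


Numerator = 91*2 + 53*9 + 84*5 + 84*7 + 77*8 = 2283
Denominator = 2 + 9 + 5 + 7 + 8 = 31
WM = 2283/31 = 73.6452

WM = 73.6452


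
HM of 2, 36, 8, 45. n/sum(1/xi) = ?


Sum of reciprocals = 1/2 + 1/36 + 1/8 + 1/45 = 0.675000
HM = 4/0.675000 = 5.9259

HM = 5.9259


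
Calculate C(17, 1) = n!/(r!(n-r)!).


C(17,1) = 17!/(1! × 16!)
= 355687428096000/(1 × 20922789888000)
= 17

C(17,1) = 17


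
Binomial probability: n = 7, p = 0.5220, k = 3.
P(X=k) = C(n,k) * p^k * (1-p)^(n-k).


C(7,3) = 35
p^3 = 0.142237
(1-p)^4 = 0.052205
P = 35 * 0.142237 * 0.052205 = 0.2599

P(X=3) = 0.2599


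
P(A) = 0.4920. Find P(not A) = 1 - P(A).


P(not A) = 1 - 0.4920 = 0.5080

P(not A) = 0.5080


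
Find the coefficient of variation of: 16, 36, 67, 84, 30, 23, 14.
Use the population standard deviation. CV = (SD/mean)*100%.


Mean = 38.5714
SD = 24.8070
CV = (24.8070/38.5714)*100 = 64.3145%

CV = 64.3145%


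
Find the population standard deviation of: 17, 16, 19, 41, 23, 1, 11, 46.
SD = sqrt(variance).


Mean = 21.7500
Variance = 196.1875
SD = sqrt(196.1875) = 14.0067

SD = 14.0067


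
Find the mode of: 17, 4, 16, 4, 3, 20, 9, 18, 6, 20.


Frequencies: 3:1, 4:2, 6:1, 9:1, 16:1, 17:1, 18:1, 20:2
Max frequency = 2
Mode = 4, 20

Mode = 4, 20


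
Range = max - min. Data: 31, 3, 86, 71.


Max = 86, Min = 3
Range = 86 - 3 = 83

Range = 83


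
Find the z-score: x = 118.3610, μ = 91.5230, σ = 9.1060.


z = (118.3610 - 91.5230)/9.1060
= 26.8380/9.1060
= 2.9473

z = 2.9473


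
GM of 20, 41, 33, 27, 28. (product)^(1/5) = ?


Product = 20 × 41 × 33 × 27 × 28 = 20457360
GM = 20457360^(1/5) = 28.9848

GM = 28.9848


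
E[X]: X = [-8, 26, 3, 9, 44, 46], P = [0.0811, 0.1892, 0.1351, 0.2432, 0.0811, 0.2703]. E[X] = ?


E[X] = -8*0.0811 + 26*0.1892 + 3*0.1351 + 9*0.2432 + 44*0.0811 + 46*0.2703
= -0.6488 + 4.9192 + 0.4053 + 2.1888 + 3.5684 + 12.4338
= 22.8667

E[X] = 22.8667


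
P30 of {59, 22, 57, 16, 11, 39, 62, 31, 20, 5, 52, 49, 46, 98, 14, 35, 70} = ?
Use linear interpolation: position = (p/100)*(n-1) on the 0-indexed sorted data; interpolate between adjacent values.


Sorted: 5, 11, 14, 16, 20, 22, 31, 35, 39, 46, 49, 52, 57, 59, 62, 70, 98
n = 17
Index = 30/100 * 16 = 4.8000
Lower = data[4] = 20, Upper = data[5] = 22
P30 = 20 + 0.8000*(2) = 21.6000

P30 = 21.6000


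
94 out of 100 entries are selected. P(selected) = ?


P = 94/100 = 0.9400

P = 0.9400


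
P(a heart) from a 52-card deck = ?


13 hearts in 52 cards
P = 13/52 = 0.2500

P = 0.2500


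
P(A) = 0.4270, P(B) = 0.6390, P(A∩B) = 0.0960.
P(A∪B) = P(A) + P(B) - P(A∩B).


P(A∪B) = 0.4270 + 0.6390 - 0.0960
= 1.0660 - 0.0960
= 0.9700

P(A∪B) = 0.9700


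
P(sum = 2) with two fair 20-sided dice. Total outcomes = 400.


Total outcomes = 20×20 = 400
Favorable (sum = 2): 1
P = 1/400 = 0.0025

P = 0.0025


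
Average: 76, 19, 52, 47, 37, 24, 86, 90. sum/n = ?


Sum = 76 + 19 + 52 + 47 + 37 + 24 + 86 + 90 = 431
n = 8
Mean = 431/8 = 53.8750

Mean = 53.8750


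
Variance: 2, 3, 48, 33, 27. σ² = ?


Mean = 22.6000
Squared deviations: 424.3600, 384.1600, 645.1600, 108.1600, 19.3600
Sum = 1581.2000
Variance = 1581.2000/5 = 316.2400

Variance = 316.2400


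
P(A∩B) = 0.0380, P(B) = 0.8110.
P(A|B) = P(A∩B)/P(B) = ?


P(A|B) = 0.0380/0.8110 = 0.0469

P(A|B) = 0.0469


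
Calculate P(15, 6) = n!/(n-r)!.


P(15,6) = 15!/9!
= 1307674368000/362880
= 3603600

P(15,6) = 3603600


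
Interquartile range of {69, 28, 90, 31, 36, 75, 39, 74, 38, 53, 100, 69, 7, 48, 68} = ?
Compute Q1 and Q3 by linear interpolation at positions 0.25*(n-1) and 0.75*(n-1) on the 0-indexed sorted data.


Sorted: 7, 28, 31, 36, 38, 39, 48, 53, 68, 69, 69, 74, 75, 90, 100
Q1 (25th %ile) = 37.0000
Q3 (75th %ile) = 71.5000
IQR = 71.5000 - 37.0000 = 34.5000

IQR = 34.5000


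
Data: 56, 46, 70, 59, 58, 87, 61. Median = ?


Sorted: 46, 56, 58, 59, 61, 70, 87
n = 7 (odd)
Middle value = 59

Median = 59


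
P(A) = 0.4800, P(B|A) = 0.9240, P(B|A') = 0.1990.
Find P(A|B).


P(B) = P(B|A)*P(A) + P(B|A')*P(A')
= 0.9240*0.4800 + 0.1990*0.5200
= 0.443520 + 0.103480 = 0.547000
P(A|B) = 0.443520/0.547000 = 0.8108

P(A|B) = 0.8108


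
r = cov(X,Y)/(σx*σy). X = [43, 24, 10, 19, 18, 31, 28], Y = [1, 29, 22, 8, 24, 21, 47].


Mean X = 24.7143, Mean Y = 21.7143
SD X = 9.851966, SD Y = 13.708332
Cov = -35.224490
r = -35.224490/(9.851966*13.708332) = -0.2608

r = -0.2608


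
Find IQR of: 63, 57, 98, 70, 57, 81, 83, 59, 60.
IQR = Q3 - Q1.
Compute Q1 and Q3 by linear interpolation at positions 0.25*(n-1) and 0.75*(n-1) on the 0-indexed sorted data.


Sorted: 57, 57, 59, 60, 63, 70, 81, 83, 98
Q1 (25th %ile) = 59.0000
Q3 (75th %ile) = 81.0000
IQR = 81.0000 - 59.0000 = 22.0000

IQR = 22.0000


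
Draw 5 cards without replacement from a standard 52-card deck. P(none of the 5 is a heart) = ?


P(no hearts) = (39/52) × (38/51) × (37/50) × (36/49) × (35/48)
= 0.2215

P = 0.2215


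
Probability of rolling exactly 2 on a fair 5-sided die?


Favorable outcomes (roll = 2): 1
Total outcomes = 5
P = 1/5 = 0.2000

P = 0.2000


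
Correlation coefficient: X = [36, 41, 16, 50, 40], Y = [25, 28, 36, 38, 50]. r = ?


Mean X = 36.6000, Mean Y = 35.4000
SD X = 11.271202, SD Y = 8.754427
Cov = 9.160000
r = 9.160000/(11.271202*8.754427) = 0.0928

r = 0.0928


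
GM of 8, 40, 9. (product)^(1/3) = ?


Product = 8 × 40 × 9 = 2880
GM = 2880^(1/3) = 14.2276

GM = 14.2276


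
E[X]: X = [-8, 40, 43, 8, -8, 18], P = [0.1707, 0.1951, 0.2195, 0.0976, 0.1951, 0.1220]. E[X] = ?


E[X] = -8*0.1707 + 40*0.1951 + 43*0.2195 + 8*0.0976 - 8*0.1951 + 18*0.1220
= -1.3656 + 7.8040 + 9.4385 + 0.7808 - 1.5608 + 2.1960
= 17.2929

E[X] = 17.2929


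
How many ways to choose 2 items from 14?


C(14,2) = 14!/(2! × 12!)
= 87178291200/(2 × 479001600)
= 91

C(14,2) = 91


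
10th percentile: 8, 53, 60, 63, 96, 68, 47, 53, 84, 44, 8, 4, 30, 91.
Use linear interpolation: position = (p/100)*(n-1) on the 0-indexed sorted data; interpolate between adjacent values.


Sorted: 4, 8, 8, 30, 44, 47, 53, 53, 60, 63, 68, 84, 91, 96
n = 14
Index = 10/100 * 13 = 1.3000
Lower = data[1] = 8, Upper = data[2] = 8
P10 = 8 + 0.3000*(0) = 8.0000

P10 = 8.0000


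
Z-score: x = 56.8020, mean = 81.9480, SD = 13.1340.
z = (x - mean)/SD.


z = (56.8020 - 81.9480)/13.1340
= -25.1460/13.1340
= -1.9146

z = -1.9146
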